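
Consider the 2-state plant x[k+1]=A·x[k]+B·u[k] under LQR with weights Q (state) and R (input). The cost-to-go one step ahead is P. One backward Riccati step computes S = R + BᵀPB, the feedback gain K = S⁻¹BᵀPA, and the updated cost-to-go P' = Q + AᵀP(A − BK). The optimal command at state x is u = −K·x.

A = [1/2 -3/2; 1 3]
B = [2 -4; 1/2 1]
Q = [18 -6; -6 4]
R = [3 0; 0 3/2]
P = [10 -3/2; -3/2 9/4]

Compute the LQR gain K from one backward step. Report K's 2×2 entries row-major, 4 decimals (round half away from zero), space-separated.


BᵀP = [19.2500 -1.8750; -41.5000 8.2500]
S = R + BᵀPB = [3 0; 0 3/2] + [37.5625 -78.8750; -78.8750 174.2500] = [40.5625 -78.8750; -78.8750 175.7500]
BᵀPA = [7.7500 -34.5000; -12.5000 87.0000]
K = S⁻¹·BᵀPA = [0.4144 0.8801; 0.1149 0.8900]
A−BK = [0.1306 0.2998; 0.6779 1.6700]
AᵀP(A−BK) = [1.4740 3.5543; 3.5543 9.1834]
P' = Q + AᵀP(A−BK) = [19.4740 -2.4457; -2.4457 13.1834]
tr(P') = 32.6574

0.4144 0.8801 0.1149 0.8900


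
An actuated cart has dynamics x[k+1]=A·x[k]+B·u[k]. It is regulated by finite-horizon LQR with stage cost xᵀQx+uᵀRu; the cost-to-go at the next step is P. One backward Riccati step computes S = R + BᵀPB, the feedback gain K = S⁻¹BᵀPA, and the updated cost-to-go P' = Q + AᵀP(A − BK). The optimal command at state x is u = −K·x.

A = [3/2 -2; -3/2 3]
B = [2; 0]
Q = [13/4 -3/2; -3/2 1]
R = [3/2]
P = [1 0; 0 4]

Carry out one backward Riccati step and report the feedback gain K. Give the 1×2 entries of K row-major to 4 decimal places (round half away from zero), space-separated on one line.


BᵀP = [2.0000 0.0000]
S = R + BᵀPB = [3/2] + [4.0000] = [5.5000]
BᵀPA = [3.0000 -4.0000]
K = S⁻¹·BᵀPA = [0.5455 -0.7273]
A−BK = [0.4091 -0.5455; -1.5000 3.0000]
AᵀP(A−BK) = [9.6136 -18.8182; -18.8182 37.0909]
P' = Q + AᵀP(A−BK) = [12.8636 -20.3182; -20.3182 38.0909]
tr(P') = 50.9545

0.5455 -0.7273


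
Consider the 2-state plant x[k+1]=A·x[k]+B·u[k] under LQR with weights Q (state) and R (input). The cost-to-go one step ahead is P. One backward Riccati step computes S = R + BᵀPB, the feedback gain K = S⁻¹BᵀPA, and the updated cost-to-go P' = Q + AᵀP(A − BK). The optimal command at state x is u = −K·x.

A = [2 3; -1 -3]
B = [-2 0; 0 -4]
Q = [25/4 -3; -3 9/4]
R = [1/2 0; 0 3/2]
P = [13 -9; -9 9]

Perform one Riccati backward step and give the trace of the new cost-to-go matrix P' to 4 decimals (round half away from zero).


BᵀP = [-26.0000 18.0000; 36.0000 -36.0000]
S = R + BᵀPB = [1/2 0; 0 3/2] + [52.0000 -72.0000; -72.0000 144.0000] = [52.5000 -72.0000; -72.0000 145.5000]
BᵀPA = [-70.0000 -132.0000; 108.0000 216.0000]
K = S⁻¹·BᵀPA = [-0.9814 -1.4885; 0.2566 0.7479]
A−BK = [0.0373 0.0229; 0.0266 -0.0082]
AᵀP(A−BK) = [0.5869 1.0247; 1.0247 1.9578]
P' = Q + AᵀP(A−BK) = [6.8369 -1.9753; -1.9753 4.2078]
tr(P') = 11.0448

11.0448


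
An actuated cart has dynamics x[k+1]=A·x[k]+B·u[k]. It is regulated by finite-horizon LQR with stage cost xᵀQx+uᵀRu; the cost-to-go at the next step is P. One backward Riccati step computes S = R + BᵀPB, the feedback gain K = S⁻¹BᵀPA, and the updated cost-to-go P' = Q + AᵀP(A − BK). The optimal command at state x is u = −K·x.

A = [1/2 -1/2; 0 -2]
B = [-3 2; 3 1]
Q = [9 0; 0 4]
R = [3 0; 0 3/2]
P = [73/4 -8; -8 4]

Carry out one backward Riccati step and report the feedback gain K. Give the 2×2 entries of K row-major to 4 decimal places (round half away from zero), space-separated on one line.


-0.0719 -0.2400 0.1186 -0.4175

BᵀP = [-78.7500 36.0000; 28.5000 -12.0000]
S = R + BᵀPB = [3 0; 0 3/2] + [344.2500 -121.5000; -121.5000 45.0000] = [347.2500 -121.5000; -121.5000 46.5000]
BᵀPA = [-39.3750 -32.6250; 14.2500 9.7500]
K = S⁻¹·BᵀPA = [-0.0719 -0.2400; 0.1186 -0.4175]
A−BK = [0.0471 -0.3851; 0.0971 -0.8623]
AᵀP(A−BK) = [0.0416 -0.0644; -0.0644 0.8020]
P' = Q + AᵀP(A−BK) = [9.0416 -0.0644; -0.0644 4.8020]
tr(P') = 13.8436


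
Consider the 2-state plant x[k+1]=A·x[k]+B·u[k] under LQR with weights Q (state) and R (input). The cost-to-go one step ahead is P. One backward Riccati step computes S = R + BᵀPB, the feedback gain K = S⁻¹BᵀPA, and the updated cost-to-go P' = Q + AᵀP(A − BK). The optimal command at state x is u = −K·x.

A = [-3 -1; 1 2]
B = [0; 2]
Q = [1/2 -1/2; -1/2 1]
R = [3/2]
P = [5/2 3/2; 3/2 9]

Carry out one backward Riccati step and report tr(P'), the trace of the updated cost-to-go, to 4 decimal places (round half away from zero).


BᵀP = [3.0000 18.0000]
S = R + BᵀPB = [3/2] + [36.0000] = [37.5000]
BᵀPA = [9.0000 33.0000]
K = S⁻¹·BᵀPA = [0.2400 0.8800]
A−BK = [-3.0000 -1.0000; 0.5200 0.2400]
AᵀP(A−BK) = [20.3400 7.0800; 7.0800 3.4600]
P' = Q + AᵀP(A−BK) = [20.8400 6.5800; 6.5800 4.4600]
tr(P') = 25.3000

25.3000


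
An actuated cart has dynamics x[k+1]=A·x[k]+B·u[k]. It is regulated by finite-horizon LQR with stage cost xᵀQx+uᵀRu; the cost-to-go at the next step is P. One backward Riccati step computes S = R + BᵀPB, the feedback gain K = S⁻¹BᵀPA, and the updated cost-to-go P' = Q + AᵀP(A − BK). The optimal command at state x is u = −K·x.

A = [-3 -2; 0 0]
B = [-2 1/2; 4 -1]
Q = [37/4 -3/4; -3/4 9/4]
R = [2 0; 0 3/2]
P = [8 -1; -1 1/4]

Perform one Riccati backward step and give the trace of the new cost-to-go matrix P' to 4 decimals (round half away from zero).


BᵀP = [-20.0000 3.0000; 5.0000 -0.7500]
S = R + BᵀPB = [2 0; 0 3/2] + [52.0000 -13.0000; -13.0000 3.2500] = [54.0000 -13.0000; -13.0000 4.7500]
BᵀPA = [60.0000 40.0000; -15.0000 -10.0000]
K = S⁻¹·BᵀPA = [1.0286 0.6857; -0.3429 -0.2286]
A−BK = [-0.7714 -0.5143; -4.4571 -2.9714]
AᵀP(A−BK) = [5.1429 3.4286; 3.4286 2.2857]
P' = Q + AᵀP(A−BK) = [14.3929 2.6786; 2.6786 4.5357]
tr(P') = 18.9286

18.9286


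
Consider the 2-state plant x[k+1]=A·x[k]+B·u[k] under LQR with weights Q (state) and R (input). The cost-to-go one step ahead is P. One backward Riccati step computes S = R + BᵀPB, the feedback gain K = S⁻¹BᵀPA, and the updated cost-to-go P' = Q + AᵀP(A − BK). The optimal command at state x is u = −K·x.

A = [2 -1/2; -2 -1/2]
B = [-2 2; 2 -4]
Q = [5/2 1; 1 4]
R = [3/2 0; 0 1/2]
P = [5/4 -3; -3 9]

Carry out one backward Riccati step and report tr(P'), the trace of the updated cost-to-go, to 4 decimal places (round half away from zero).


6.8795

BᵀP = [-8.5000 24.0000; 14.5000 -42.0000]
S = R + BᵀPB = [3/2 0; 0 1/2] + [65.0000 -113.0000; -113.0000 197.0000] = [66.5000 -113.0000; -113.0000 197.5000]
BᵀPA = [-65.0000 -7.7500; 113.0000 13.7500]
K = S⁻¹·BᵀPA = [-0.1878 0.0634; 0.4647 0.1059]
A−BK = [0.6950 -0.5850; 0.2344 -0.2032]
AᵀP(A−BK) = [0.2817 -0.0951; -0.0951 0.0978]
P' = Q + AᵀP(A−BK) = [2.7817 0.9049; 0.9049 4.0978]
tr(P') = 6.8795


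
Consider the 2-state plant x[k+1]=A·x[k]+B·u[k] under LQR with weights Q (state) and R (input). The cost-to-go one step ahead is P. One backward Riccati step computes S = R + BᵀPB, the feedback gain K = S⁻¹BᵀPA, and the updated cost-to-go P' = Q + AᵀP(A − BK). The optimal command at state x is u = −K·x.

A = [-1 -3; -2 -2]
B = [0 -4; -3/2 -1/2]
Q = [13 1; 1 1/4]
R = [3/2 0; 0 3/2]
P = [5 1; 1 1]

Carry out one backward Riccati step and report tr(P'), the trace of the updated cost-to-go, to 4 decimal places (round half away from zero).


16.4837

BᵀP = [-1.5000 -1.5000; -20.5000 -4.5000]
S = R + BᵀPB = [3/2 0; 0 3/2] + [2.2500 6.7500; 6.7500 84.2500] = [3.7500 6.7500; 6.7500 85.7500]
BᵀPA = [4.5000 7.5000; 29.5000 70.5000]
K = S⁻¹·BᵀPA = [0.6766 0.6060; 0.2908 0.7745]
A−BK = [0.1630 0.0978; -0.8397 -0.7038]
AᵀP(A−BK) = [1.3777 1.4266; 1.4266 1.8560]
P' = Q + AᵀP(A−BK) = [14.3777 2.4266; 2.4266 2.1060]
tr(P') = 16.4837


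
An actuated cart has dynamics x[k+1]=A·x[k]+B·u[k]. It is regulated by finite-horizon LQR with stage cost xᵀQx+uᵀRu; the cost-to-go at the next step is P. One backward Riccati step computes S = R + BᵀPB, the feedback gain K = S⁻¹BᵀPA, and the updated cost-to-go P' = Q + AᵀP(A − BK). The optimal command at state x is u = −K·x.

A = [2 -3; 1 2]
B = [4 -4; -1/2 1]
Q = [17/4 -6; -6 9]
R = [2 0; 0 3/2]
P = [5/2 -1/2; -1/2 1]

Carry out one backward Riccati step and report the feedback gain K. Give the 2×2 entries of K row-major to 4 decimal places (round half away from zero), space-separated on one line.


BᵀP = [10.2500 -2.5000; -10.5000 3.0000]
S = R + BᵀPB = [2 0; 0 3/2] + [42.2500 -43.5000; -43.5000 45.0000] = [44.2500 -43.5000; -43.5000 46.5000]
BᵀPA = [18.0000 -35.7500; -18.0000 37.5000]
K = S⁻¹·BᵀPA = [0.3265 -0.1882; -0.0816 0.6304]
A−BK = [0.3673 0.2744; 1.2449 1.2755]
AᵀP(A−BK) = [1.6531 1.2347; 1.2347 2.1321]
P' = Q + AᵀP(A−BK) = [5.9031 -4.7653; -4.7653 11.1321]
tr(P') = 17.0351

0.3265 -0.1882 -0.0816 0.6304


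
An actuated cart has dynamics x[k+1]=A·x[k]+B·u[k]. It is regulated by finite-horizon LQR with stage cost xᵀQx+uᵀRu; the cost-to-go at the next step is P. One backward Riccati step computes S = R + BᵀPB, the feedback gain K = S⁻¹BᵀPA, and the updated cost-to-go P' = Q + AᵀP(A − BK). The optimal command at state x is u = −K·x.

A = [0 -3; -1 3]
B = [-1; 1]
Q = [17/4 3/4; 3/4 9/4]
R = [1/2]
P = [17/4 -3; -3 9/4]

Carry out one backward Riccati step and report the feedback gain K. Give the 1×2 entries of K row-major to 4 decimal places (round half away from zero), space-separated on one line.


BᵀP = [-7.2500 5.2500]
S = R + BᵀPB = [1/2] + [12.5000] = [13.0000]
BᵀPA = [-5.2500 37.5000]
K = S⁻¹·BᵀPA = [-0.4038 2.8846]
A−BK = [-0.4038 -0.1154; -0.5962 0.1154]
AᵀP(A−BK) = [0.1298 -0.6058; -0.6058 4.3269]
P' = Q + AᵀP(A−BK) = [4.3798 0.1442; 0.1442 6.5769]
tr(P') = 10.9567

-0.4038 2.8846


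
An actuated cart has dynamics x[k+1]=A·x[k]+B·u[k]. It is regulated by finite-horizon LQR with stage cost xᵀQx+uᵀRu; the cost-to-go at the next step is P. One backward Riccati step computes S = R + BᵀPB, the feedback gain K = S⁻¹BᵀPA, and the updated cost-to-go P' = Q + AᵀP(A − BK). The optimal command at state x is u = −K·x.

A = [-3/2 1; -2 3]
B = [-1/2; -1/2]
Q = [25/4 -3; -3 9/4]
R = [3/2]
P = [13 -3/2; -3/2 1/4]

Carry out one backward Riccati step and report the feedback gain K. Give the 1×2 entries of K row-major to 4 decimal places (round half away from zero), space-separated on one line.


1.8154 -0.9538

BᵀP = [-5.7500 0.6250]
S = R + BᵀPB = [3/2] + [2.5625] = [4.0625]
BᵀPA = [7.3750 -3.8750]
K = S⁻¹·BᵀPA = [1.8154 -0.9538]
A−BK = [-0.5923 0.5231; -1.0923 2.5231]
AᵀP(A−BK) = [7.8615 -4.2154; -4.2154 2.5538]
P' = Q + AᵀP(A−BK) = [14.1115 -7.2154; -7.2154 4.8038]
tr(P') = 18.9154


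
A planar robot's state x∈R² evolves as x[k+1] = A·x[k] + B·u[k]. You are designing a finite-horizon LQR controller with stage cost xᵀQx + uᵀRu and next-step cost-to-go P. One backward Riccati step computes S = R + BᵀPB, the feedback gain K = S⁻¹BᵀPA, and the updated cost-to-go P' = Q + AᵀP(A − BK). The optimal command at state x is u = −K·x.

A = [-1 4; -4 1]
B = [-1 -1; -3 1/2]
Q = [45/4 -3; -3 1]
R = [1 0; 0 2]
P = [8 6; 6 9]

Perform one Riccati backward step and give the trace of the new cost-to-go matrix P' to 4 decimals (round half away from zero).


BᵀP = [-26.0000 -33.0000; -5.0000 -1.5000]
S = R + BᵀPB = [1 0; 0 2] + [125.0000 9.5000; 9.5000 4.2500] = [126.0000 9.5000; 9.5000 6.2500]
BᵀPA = [158.0000 -137.0000; 11.0000 -21.5000]
K = S⁻¹·BᵀPA = [1.2664 -0.9351; -0.1649 -2.0186]
A−BK = [0.1015 1.0463; -0.1183 -0.7960]
AᵀP(A−BK) = [1.7225 -0.0488; -0.0488 13.4901]
P' = Q + AᵀP(A−BK) = [12.9725 -3.0488; -3.0488 14.4901]
tr(P') = 27.4626

27.4626


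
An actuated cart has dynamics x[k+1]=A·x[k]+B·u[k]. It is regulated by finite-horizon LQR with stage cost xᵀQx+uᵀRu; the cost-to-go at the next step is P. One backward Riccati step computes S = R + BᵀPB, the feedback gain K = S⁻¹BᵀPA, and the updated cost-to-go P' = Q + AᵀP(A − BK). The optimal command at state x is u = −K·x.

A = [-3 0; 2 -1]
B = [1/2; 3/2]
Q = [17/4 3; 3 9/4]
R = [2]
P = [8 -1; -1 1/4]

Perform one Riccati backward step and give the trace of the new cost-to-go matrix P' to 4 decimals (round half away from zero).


BᵀP = [2.5000 -0.1250]
S = R + BᵀPB = [2] + [1.0625] = [3.0625]
BᵀPA = [-7.7500 0.1250]
K = S⁻¹·BᵀPA = [-2.5306 0.0408]
A−BK = [-1.7347 -0.0204; 5.7959 -1.0612]
AᵀP(A−BK) = [65.3878 -3.1837; -3.1837 0.2449]
P' = Q + AᵀP(A−BK) = [69.6378 -0.1837; -0.1837 2.4949]
tr(P') = 72.1327

72.1327


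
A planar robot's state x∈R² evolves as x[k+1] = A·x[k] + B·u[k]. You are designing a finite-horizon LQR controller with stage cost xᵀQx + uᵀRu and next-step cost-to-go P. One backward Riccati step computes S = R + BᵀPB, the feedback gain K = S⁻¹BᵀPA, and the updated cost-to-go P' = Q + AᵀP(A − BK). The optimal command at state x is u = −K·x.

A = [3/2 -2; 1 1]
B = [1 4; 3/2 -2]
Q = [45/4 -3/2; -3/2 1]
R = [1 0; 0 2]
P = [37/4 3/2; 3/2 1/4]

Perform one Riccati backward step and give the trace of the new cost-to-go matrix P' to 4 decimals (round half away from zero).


BᵀP = [11.5000 1.8750; 34.0000 5.5000]
S = R + BᵀPB = [1 0; 0 2] + [14.3125 42.2500; 42.2500 125.0000] = [15.3125 42.2500; 42.2500 127.0000]
BᵀPA = [19.1250 -21.1250; 56.5000 -62.5000]
K = S⁻¹·BᵀPA = [0.2616 -0.2647; 0.3579 -0.4041]
A−BK = [-0.1930 -0.1190; 1.3234 0.5889]
AᵀP(A−BK) = [0.3407 -0.3579; -0.3579 0.4041]
P' = Q + AᵀP(A−BK) = [11.5907 -1.8579; -1.8579 1.4041]
tr(P') = 12.9948

12.9948


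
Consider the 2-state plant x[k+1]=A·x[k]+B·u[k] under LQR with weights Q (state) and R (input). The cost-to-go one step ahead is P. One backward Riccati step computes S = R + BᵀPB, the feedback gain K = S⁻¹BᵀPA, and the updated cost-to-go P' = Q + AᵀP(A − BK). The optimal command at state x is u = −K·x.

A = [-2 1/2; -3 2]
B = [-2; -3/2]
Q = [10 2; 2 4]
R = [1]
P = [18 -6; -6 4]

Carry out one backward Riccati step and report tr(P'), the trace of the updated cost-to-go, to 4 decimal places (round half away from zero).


30.2772

BᵀP = [-27.0000 6.0000]
S = R + BᵀPB = [1] + [45.0000] = [46.0000]
BᵀPA = [36.0000 -1.5000]
K = S⁻¹·BᵀPA = [0.7826 -0.0326]
A−BK = [-0.4348 0.4348; -1.8261 1.9511]
AᵀP(A−BK) = [7.8261 -7.8261; -7.8261 8.4511]
P' = Q + AᵀP(A−BK) = [17.8261 -5.8261; -5.8261 12.4511]
tr(P') = 30.2772


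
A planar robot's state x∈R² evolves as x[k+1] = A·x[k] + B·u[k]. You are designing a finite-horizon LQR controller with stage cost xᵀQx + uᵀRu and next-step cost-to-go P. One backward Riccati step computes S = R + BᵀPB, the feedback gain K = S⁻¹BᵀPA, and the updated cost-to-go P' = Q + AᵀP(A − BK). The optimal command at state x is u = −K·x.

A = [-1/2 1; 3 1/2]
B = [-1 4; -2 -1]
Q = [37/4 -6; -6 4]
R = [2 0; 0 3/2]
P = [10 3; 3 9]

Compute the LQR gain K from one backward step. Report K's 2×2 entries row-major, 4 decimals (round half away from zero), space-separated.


-1.2197 -0.3208 -0.4228 0.1686

BᵀP = [-16.0000 -21.0000; 37.0000 3.0000]
S = R + BᵀPB = [2 0; 0 3/2] + [58.0000 -43.0000; -43.0000 145.0000] = [60.0000 -43.0000; -43.0000 146.5000]
BᵀPA = [-55.0000 -26.5000; -9.5000 38.5000]
K = S⁻¹·BᵀPA = [-1.2197 -0.3208; -0.4228 0.1686]
A−BK = [-0.0283 0.0046; 0.1377 0.0270]
AᵀP(A−BK) = [3.3989 0.7074; 0.7074 0.2560]
P' = Q + AᵀP(A−BK) = [12.6489 -5.2926; -5.2926 4.2560]
tr(P') = 16.9050


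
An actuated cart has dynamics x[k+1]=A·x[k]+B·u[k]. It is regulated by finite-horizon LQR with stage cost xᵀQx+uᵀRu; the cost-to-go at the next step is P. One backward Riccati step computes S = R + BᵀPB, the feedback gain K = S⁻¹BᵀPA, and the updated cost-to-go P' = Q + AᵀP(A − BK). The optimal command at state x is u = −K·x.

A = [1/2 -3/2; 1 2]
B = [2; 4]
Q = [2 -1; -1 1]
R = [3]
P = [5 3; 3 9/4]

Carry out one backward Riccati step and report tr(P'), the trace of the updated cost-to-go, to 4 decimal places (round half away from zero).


5.3481

BᵀP = [22.0000 15.0000]
S = R + BᵀPB = [3] + [104.0000] = [107.0000]
BᵀPA = [26.0000 -3.0000]
K = S⁻¹·BᵀPA = [0.2430 -0.0280]
A−BK = [0.0140 -1.4439; 0.0280 2.1121]
AᵀP(A−BK) = [0.1822 -0.0210; -0.0210 2.1659]
P' = Q + AᵀP(A−BK) = [2.1822 -1.0210; -1.0210 3.1659]
tr(P') = 5.3481


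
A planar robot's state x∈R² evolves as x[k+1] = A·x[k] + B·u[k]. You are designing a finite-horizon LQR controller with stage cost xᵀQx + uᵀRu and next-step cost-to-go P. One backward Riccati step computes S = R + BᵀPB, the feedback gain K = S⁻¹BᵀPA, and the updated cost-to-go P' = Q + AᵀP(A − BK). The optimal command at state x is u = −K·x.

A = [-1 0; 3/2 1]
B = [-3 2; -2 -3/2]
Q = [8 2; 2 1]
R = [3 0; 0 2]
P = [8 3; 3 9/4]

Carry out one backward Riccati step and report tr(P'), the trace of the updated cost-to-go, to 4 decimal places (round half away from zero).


10.1918

BᵀP = [-30.0000 -13.5000; 11.5000 2.6250]
S = R + BᵀPB = [3 0; 0 2] + [117.0000 -39.7500; -39.7500 19.0625] = [120.0000 -39.7500; -39.7500 21.0625]
BᵀPA = [9.7500 -13.5000; -7.5625 2.6250]
K = S⁻¹·BᵀPA = [-0.1005 -0.1900; -0.5488 -0.2339]
A−BK = [-0.2040 -0.1021; 0.4758 0.2691]
AᵀP(A−BK) = [0.8925 0.4583; 0.4583 0.2992]
P' = Q + AᵀP(A−BK) = [8.8925 2.4583; 2.4583 1.2992]
tr(P') = 10.1918


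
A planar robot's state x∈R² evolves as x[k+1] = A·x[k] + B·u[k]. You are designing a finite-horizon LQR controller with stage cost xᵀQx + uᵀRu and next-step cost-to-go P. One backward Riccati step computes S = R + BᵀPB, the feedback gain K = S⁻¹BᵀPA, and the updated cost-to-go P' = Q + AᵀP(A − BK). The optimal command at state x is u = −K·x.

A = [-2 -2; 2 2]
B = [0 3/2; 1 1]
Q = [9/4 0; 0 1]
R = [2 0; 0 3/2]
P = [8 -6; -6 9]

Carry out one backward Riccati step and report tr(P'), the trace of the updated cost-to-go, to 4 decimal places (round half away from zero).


BᵀP = [-6.0000 9.0000; 6.0000 0.0000]
S = R + BᵀPB = [2 0; 0 3/2] + [9.0000 0.0000; 0.0000 9.0000] = [11.0000 0.0000; 0.0000 10.5000]
BᵀPA = [30.0000 30.0000; -12.0000 -12.0000]
K = S⁻¹·BᵀPA = [2.7273 2.7273; -1.1429 -1.1429]
A−BK = [-0.2857 -0.2857; 0.4156 0.4156]
AᵀP(A−BK) = [20.4675 20.4675; 20.4675 20.4675]
P' = Q + AᵀP(A−BK) = [22.7175 20.4675; 20.4675 21.4675]
tr(P') = 44.1851

44.1851


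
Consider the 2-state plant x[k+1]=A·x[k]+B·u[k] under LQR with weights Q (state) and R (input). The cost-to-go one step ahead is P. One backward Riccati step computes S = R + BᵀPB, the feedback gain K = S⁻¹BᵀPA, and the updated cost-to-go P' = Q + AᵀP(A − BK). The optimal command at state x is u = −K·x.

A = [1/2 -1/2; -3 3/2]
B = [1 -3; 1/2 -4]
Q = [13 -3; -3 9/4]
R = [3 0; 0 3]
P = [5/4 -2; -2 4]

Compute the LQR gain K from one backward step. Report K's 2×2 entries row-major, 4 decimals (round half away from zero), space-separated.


BᵀP = [0.2500 0.0000; 4.2500 -10.0000]
S = R + BᵀPB = [3 0; 0 3] + [0.2500 -0.7500; -0.7500 27.2500] = [3.2500 -0.7500; -0.7500 30.2500]
BᵀPA = [0.1250 -0.1250; 32.1250 -17.1250]
K = S⁻¹·BᵀPA = [0.2852 -0.1701; 1.0691 -0.5703]
A−BK = [3.4220 -2.0409; 1.1336 -0.6963]
AᵀP(A−BK) = [7.9335 -4.4693; -4.4693 2.5243]
P' = Q + AᵀP(A−BK) = [20.9335 -7.4693; -7.4693 4.7743]
tr(P') = 25.7078

0.2852 -0.1701 1.0691 -0.5703


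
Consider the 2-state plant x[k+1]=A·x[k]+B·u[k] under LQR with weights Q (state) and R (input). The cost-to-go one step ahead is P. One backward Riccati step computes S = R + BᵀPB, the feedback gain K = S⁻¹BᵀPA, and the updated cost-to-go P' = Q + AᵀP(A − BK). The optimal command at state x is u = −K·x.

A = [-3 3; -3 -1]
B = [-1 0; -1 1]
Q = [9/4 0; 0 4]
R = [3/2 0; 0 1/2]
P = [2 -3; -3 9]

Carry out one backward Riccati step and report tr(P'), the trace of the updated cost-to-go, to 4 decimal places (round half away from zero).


21.1044

BᵀP = [1.0000 -6.0000; -3.0000 9.0000]
S = R + BᵀPB = [3/2 0; 0 1/2] + [5.0000 -6.0000; -6.0000 9.0000] = [6.5000 -6.0000; -6.0000 9.5000]
BᵀPA = [15.0000 9.0000; -18.0000 -18.0000]
K = S⁻¹·BᵀPA = [1.3398 -0.8738; -1.0485 -2.4466]
A−BK = [-1.6602 2.1262; -0.6117 0.5728]
AᵀP(A−BK) = [6.0291 -3.9320; -3.9320 8.8252]
P' = Q + AᵀP(A−BK) = [8.2791 -3.9320; -3.9320 12.8252]
tr(P') = 21.1044


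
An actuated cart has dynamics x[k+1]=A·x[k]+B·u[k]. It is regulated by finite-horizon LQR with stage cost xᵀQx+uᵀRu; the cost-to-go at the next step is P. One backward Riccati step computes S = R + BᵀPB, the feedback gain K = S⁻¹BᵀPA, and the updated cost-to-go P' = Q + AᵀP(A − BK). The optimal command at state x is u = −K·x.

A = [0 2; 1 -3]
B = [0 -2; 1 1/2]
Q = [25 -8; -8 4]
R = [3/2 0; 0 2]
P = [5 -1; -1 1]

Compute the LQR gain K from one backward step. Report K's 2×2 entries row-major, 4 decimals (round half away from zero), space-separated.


0.3310 -0.9195 0.0690 -1.0805

BᵀP = [-1.0000 1.0000; -10.5000 2.5000]
S = R + BᵀPB = [3/2 0; 0 2] + [1.0000 2.5000; 2.5000 22.2500] = [2.5000 2.5000; 2.5000 24.2500]
BᵀPA = [1.0000 -5.0000; 2.5000 -28.5000]
K = S⁻¹·BᵀPA = [0.3310 -0.9195; 0.0690 -1.0805]
A−BK = [0.1379 -0.1609; 0.6345 -1.5402]
AᵀP(A−BK) = [0.4966 -1.3793; -1.3793 5.6092]
P' = Q + AᵀP(A−BK) = [25.4966 -9.3793; -9.3793 9.6092]
tr(P') = 35.1057


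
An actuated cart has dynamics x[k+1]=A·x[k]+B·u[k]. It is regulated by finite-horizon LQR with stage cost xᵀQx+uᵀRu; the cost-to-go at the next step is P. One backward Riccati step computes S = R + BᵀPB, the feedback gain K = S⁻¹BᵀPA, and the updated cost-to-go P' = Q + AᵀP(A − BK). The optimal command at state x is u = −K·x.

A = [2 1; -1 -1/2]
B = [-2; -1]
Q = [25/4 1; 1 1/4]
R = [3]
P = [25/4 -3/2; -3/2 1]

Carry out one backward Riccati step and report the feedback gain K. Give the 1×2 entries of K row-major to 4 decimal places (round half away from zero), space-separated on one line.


BᵀP = [-11.0000 2.0000]
S = R + BᵀPB = [3] + [20.0000] = [23.0000]
BᵀPA = [-24.0000 -12.0000]
K = S⁻¹·BᵀPA = [-1.0435 -0.5217]
A−BK = [-0.0870 -0.0435; -2.0435 -1.0217]
AᵀP(A−BK) = [6.9565 3.4783; 3.4783 1.7391]
P' = Q + AᵀP(A−BK) = [13.2065 4.4783; 4.4783 1.9891]
tr(P') = 15.1957

-1.0435 -0.5217


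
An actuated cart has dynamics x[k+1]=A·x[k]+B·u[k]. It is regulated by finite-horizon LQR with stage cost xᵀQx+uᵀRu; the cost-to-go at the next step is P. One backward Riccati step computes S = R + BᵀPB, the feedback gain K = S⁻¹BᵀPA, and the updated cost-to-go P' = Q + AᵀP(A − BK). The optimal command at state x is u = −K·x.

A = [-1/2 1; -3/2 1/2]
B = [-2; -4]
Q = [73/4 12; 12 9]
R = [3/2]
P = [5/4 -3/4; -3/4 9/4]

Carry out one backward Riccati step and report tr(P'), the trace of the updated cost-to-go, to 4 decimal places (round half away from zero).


BᵀP = [0.5000 -7.5000]
S = R + BᵀPB = [3/2] + [29.0000] = [30.5000]
BᵀPA = [11.0000 -3.2500]
K = S⁻¹·BᵀPA = [0.3607 -0.1066]
A−BK = [0.2213 0.7869; -0.0574 0.0738]
AᵀP(A−BK) = [0.2828 0.1721; 0.1721 0.7162]
P' = Q + AᵀP(A−BK) = [18.5328 12.1721; 12.1721 9.7162]
tr(P') = 28.2490

28.2490


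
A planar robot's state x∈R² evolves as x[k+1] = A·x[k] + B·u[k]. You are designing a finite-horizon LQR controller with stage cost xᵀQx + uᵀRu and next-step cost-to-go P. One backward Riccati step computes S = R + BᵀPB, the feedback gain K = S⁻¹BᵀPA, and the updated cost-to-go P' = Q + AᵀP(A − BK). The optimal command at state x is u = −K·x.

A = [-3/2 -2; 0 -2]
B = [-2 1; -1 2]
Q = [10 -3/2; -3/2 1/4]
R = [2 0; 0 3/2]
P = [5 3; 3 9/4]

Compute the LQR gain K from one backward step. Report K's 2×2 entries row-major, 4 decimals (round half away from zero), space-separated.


BᵀP = [-13.0000 -8.2500; 11.0000 7.5000]
S = R + BᵀPB = [2 0; 0 3/2] + [34.2500 -29.5000; -29.5000 26.0000] = [36.2500 -29.5000; -29.5000 27.5000]
BᵀPA = [19.5000 42.5000; -16.5000 -37.0000]
K = S⁻¹·BᵀPA = [0.3909 0.6101; -0.1807 -0.6910]
A−BK = [-0.5375 -0.0888; 0.7522 -0.0079]
AᵀP(A−BK) = [0.6463 0.7019; 0.7019 1.5044]
P' = Q + AᵀP(A−BK) = [10.6463 -0.7981; -0.7981 1.7544]
tr(P') = 12.4008

0.3909 0.6101 -0.1807 -0.6910


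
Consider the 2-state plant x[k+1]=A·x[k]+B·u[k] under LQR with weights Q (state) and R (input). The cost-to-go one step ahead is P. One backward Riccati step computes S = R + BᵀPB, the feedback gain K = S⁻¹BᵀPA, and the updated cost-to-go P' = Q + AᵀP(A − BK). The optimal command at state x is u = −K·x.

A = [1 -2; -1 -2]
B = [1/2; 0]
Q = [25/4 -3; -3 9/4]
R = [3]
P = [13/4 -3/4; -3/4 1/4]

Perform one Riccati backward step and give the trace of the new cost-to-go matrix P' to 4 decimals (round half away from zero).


BᵀP = [1.6250 -0.3750]
S = R + BᵀPB = [3] + [0.8125] = [3.8125]
BᵀPA = [2.0000 -2.5000]
K = S⁻¹·BᵀPA = [0.5246 -0.6557]
A−BK = [0.7377 -1.6721; -1.0000 -2.0000]
AᵀP(A−BK) = [3.9508 -4.6885; -4.6885 6.3607]
P' = Q + AᵀP(A−BK) = [10.2008 -7.6885; -7.6885 8.6107]
tr(P') = 18.8115

18.8115


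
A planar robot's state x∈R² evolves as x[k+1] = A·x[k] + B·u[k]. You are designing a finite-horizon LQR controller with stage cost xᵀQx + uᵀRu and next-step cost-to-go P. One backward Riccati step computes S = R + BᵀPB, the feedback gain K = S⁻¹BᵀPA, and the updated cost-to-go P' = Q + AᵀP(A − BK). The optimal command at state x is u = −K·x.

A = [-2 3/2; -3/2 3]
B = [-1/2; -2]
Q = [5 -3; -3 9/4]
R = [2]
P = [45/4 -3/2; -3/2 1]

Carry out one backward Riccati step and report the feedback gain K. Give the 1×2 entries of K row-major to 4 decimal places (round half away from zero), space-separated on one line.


1.2258 -1.3226

BᵀP = [-2.6250 -1.2500]
S = R + BᵀPB = [2] + [3.8125] = [5.8125]
BᵀPA = [7.1250 -7.6875]
K = S⁻¹·BᵀPA = [1.2258 -1.3226]
A−BK = [-1.3871 0.8387; 0.9516 0.3548]
AᵀP(A−BK) = [29.5161 -16.4516; -16.4516 10.6452]
P' = Q + AᵀP(A−BK) = [34.5161 -19.4516; -19.4516 12.8952]
tr(P') = 47.4113


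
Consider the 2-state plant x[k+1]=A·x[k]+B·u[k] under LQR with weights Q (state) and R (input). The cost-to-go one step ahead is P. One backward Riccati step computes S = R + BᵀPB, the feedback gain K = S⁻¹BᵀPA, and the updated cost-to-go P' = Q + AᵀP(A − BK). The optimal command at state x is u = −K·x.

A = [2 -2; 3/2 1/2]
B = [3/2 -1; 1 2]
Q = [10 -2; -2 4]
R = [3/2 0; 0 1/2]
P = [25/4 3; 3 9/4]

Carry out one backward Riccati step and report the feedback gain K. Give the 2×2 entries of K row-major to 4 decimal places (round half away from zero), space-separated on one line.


1.2975 -0.8215 0.0774 0.5798

BᵀP = [12.3750 6.7500; -0.2500 1.5000]
S = R + BᵀPB = [3/2 0; 0 1/2] + [25.3125 1.1250; 1.1250 3.2500] = [26.8125 1.1250; 1.1250 3.7500]
BᵀPA = [34.8750 -21.3750; 1.7500 1.2500]
K = S⁻¹·BᵀPA = [1.2975 -0.8215; 0.0774 0.5798]
A−BK = [0.1313 -0.1879; 0.0477 0.1619]
AᵀP(A−BK) = [2.6784 -1.6763; -1.6763 1.2776]
P' = Q + AᵀP(A−BK) = [12.6784 -3.6763; -3.6763 5.2776]
tr(P') = 17.9560


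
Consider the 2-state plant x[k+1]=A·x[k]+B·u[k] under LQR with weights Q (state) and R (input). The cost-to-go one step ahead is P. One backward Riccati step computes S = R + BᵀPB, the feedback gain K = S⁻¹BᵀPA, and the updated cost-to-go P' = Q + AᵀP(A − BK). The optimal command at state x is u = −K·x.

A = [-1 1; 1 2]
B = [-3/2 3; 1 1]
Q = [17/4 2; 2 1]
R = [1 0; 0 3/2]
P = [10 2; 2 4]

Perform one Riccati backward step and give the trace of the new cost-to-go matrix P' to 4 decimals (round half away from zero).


BᵀP = [-13.0000 1.0000; 32.0000 10.0000]
S = R + BᵀPB = [1 0; 0 3/2] + [20.5000 -38.0000; -38.0000 106.0000] = [21.5000 -38.0000; -38.0000 107.5000]
BᵀPA = [14.0000 -11.0000; -22.0000 52.0000]
K = S⁻¹·BᵀPA = [0.7714 0.9150; 0.0680 0.8071]
A−BK = [-0.0470 -0.0490; 0.1606 0.2779]
AᵀP(A−BK) = [0.6970 0.9478; 0.9478 2.0928]
P' = Q + AᵀP(A−BK) = [4.9470 2.9478; 2.9478 3.0928]
tr(P') = 8.0399

8.0399


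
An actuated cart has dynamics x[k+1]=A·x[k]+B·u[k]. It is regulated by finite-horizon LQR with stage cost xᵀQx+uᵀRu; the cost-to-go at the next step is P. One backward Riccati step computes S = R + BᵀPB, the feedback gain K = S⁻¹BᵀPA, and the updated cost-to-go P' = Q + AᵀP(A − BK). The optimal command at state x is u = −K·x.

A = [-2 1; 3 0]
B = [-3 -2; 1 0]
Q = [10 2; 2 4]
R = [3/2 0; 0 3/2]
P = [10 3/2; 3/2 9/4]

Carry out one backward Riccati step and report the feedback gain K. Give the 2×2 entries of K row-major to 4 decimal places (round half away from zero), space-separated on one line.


1.1874 -0.1594 -0.8839 -0.2629

BᵀP = [-28.5000 -2.2500; -20.0000 -3.0000]
S = R + BᵀPB = [3/2 0; 0 3/2] + [83.2500 57.0000; 57.0000 40.0000] = [84.7500 57.0000; 57.0000 41.5000]
BᵀPA = [50.2500 -28.5000; 31.0000 -20.0000]
K = S⁻¹·BᵀPA = [1.1874 -0.1594; -0.8839 -0.2629]
A−BK = [-0.2056 -0.0042; 1.8126 0.1594]
AᵀP(A−BK) = [9.9839 0.6629; 0.6629 0.1972]
P' = Q + AᵀP(A−BK) = [19.9839 2.6629; 2.6629 4.1972]
tr(P') = 24.1811


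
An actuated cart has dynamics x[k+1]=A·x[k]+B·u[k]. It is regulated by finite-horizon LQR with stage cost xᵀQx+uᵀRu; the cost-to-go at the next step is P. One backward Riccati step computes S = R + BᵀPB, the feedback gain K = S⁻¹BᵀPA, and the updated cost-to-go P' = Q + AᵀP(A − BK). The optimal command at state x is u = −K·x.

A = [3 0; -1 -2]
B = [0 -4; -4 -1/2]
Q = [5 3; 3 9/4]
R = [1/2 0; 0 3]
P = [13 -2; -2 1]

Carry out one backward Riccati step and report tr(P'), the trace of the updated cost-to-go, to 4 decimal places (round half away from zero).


9.0894

BᵀP = [8.0000 -4.0000; -51.0000 7.5000]
S = R + BᵀPB = [1/2 0; 0 3] + [16.0000 -30.0000; -30.0000 200.2500] = [16.5000 -30.0000; -30.0000 203.2500]
BᵀPA = [28.0000 8.0000; -160.5000 -15.0000]
K = S⁻¹·BᵀPA = [0.3570 0.4793; -0.7370 -0.0031]
A−BK = [0.0521 -0.0122; 0.0596 -0.0844]
AᵀP(A−BK) = [1.7195 0.0893; 0.0893 0.1198]
P' = Q + AᵀP(A−BK) = [6.7195 3.0893; 3.0893 2.3698]
tr(P') = 9.0894


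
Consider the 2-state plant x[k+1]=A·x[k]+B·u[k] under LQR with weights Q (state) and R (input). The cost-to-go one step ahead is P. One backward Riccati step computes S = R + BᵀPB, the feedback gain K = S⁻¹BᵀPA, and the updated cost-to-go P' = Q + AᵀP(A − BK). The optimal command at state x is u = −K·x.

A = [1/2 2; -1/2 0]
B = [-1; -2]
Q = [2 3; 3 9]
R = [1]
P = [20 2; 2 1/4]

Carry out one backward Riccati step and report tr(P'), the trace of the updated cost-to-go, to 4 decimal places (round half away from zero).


14.4104

BᵀP = [-24.0000 -2.5000]
S = R + BᵀPB = [1] + [29.0000] = [30.0000]
BᵀPA = [-10.7500 -48.0000]
K = S⁻¹·BᵀPA = [-0.3583 -1.6000]
A−BK = [0.1417 0.4000; -1.2167 -3.2000]
AᵀP(A−BK) = [0.2104 0.8000; 0.8000 3.2000]
P' = Q + AᵀP(A−BK) = [2.2104 3.8000; 3.8000 12.2000]
tr(P') = 14.4104


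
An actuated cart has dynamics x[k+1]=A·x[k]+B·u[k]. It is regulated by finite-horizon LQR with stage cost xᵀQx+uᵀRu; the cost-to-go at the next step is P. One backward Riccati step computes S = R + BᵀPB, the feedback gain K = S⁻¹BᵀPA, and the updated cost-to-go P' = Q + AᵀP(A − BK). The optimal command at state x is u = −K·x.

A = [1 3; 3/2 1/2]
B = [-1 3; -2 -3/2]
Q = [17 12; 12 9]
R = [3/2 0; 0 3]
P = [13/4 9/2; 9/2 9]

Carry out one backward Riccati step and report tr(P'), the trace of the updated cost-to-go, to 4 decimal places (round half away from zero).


BᵀP = [-12.2500 -22.5000; 3.0000 0.0000]
S = R + BᵀPB = [3/2 0; 0 3] + [57.2500 -3.0000; -3.0000 9.0000] = [58.7500 -3.0000; -3.0000 12.0000]
BᵀPA = [-46.0000 -48.0000; 3.0000 9.0000]
K = S⁻¹·BᵀPA = [-0.7802 -0.7888; 0.0550 0.5528]
A−BK = [0.0550 0.5528; 0.0221 -0.2484]
AᵀP(A−BK) = [0.9472 1.0571; 1.0571 2.1627]
P' = Q + AᵀP(A−BK) = [17.9472 13.0571; 13.0571 11.1627]
tr(P') = 29.1099

29.1099


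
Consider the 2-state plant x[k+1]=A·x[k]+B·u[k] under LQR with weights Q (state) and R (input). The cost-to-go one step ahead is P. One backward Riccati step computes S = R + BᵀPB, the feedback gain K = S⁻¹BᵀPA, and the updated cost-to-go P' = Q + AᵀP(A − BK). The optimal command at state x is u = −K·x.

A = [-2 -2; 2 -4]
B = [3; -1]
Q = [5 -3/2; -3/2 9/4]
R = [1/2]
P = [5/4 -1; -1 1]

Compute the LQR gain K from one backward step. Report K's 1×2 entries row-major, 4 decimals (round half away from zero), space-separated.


BᵀP = [4.7500 -4.0000]
S = R + BᵀPB = [1/2] + [18.2500] = [18.7500]
BᵀPA = [-17.5000 6.5000]
K = S⁻¹·BᵀPA = [-0.9333 0.3467]
A−BK = [0.8000 -3.0400; 1.0667 -3.6533]
AᵀP(A−BK) = [0.6667 -0.9333; -0.9333 2.7467]
P' = Q + AᵀP(A−BK) = [5.6667 -2.4333; -2.4333 4.9967]
tr(P') = 10.6633

-0.9333 0.3467


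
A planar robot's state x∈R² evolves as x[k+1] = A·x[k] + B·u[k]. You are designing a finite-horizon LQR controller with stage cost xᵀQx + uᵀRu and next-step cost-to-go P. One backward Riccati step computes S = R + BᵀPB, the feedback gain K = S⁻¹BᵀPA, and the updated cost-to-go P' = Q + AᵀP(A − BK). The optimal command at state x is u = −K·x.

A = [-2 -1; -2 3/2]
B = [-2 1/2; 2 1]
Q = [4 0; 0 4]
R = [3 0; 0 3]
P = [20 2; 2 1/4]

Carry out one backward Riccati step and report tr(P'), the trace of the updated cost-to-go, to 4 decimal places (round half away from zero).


BᵀP = [-36.0000 -3.5000; 12.0000 1.2500]
S = R + BᵀPB = [3 0; 0 3] + [65.0000 -21.5000; -21.5000 7.2500] = [68.0000 -21.5000; -21.5000 10.2500]
BᵀPA = [79.0000 30.7500; -26.5000 -10.1250]
K = S⁻¹·BᵀPA = [1.0224 0.4153; -0.4409 -0.1166]
A−BK = [0.2652 -0.1110; -3.6038 0.7859]
AᵀP(A−BK) = [4.5495 1.3482; 1.3482 0.6102]
P' = Q + AᵀP(A−BK) = [8.5495 1.3482; 1.3482 4.6102]
tr(P') = 13.1597

13.1597


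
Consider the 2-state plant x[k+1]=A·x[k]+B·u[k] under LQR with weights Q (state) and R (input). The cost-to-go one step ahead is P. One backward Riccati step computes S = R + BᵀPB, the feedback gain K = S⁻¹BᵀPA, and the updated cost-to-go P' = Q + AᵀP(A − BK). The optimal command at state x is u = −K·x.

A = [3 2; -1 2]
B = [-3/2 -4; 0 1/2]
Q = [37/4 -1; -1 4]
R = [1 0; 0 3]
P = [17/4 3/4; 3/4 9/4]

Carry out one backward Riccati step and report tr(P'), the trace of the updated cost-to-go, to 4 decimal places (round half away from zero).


25.8878

BᵀP = [-6.3750 -1.1250; -16.6250 -1.8750]
S = R + BᵀPB = [1 0; 0 3] + [9.5625 24.9375; 24.9375 65.5625] = [10.5625 24.9375; 24.9375 68.5625]
BᵀPA = [-18.0000 -15.0000; -48.0000 -37.0000]
K = S⁻¹·BᵀPA = [-0.3629 -1.0336; -0.5681 -0.1637]
A−BK = [0.1833 -0.2053; -0.7159 2.0819]
AᵀP(A−BK) = [2.1991 -2.4630; -2.4630 10.4386]
P' = Q + AᵀP(A−BK) = [11.4491 -3.4630; -3.4630 14.4386]
tr(P') = 25.8878


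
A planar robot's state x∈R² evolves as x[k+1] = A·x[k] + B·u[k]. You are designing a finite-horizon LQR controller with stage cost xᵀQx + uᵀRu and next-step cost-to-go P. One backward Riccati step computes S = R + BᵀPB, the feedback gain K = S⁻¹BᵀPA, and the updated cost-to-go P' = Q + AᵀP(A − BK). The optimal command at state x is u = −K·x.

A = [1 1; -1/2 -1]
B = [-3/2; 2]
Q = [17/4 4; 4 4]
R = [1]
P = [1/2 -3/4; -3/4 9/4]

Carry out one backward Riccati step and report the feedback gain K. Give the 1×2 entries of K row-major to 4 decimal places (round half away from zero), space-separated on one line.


-0.3240 -0.5040

BᵀP = [-2.2500 5.6250]
S = R + BᵀPB = [1] + [14.6250] = [15.6250]
BᵀPA = [-5.0625 -7.8750]
K = S⁻¹·BᵀPA = [-0.3240 -0.5040]
A−BK = [0.5140 0.2440; 0.1480 0.0080]
AᵀP(A−BK) = [0.1723 0.1985; 0.1985 0.2810]
P' = Q + AᵀP(A−BK) = [4.4223 4.1985; 4.1985 4.2810]
tr(P') = 8.7033


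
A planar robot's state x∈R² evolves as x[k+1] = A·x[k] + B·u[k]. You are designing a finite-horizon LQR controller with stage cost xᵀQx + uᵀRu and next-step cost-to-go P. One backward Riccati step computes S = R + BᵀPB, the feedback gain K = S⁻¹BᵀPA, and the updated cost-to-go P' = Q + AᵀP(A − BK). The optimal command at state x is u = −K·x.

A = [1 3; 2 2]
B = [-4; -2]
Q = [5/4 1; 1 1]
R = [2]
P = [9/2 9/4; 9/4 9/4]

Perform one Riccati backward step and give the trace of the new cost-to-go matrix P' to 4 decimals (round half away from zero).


5.6155

BᵀP = [-22.5000 -13.5000]
S = R + BᵀPB = [2] + [117.0000] = [119.0000]
BᵀPA = [-49.5000 -94.5000]
K = S⁻¹·BᵀPA = [-0.4160 -0.7941]
A−BK = [-0.6639 -0.1765; 1.1681 0.4118]
AᵀP(A−BK) = [1.9097 1.1912; 1.1912 1.4559]
P' = Q + AᵀP(A−BK) = [3.1597 2.1912; 2.1912 2.4559]
tr(P') = 5.6155


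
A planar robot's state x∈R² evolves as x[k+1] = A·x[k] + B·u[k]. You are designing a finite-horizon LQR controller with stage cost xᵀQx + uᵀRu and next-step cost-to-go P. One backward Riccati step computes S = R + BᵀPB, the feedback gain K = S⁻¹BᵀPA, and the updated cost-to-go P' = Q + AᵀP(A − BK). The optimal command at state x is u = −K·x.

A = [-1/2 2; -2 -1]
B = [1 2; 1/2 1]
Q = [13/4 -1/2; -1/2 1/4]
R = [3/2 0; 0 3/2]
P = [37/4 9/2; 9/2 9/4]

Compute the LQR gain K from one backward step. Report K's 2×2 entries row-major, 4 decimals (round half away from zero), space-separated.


BᵀP = [11.5000 5.6250; 23.0000 11.2500]
S = R + BᵀPB = [3/2 0; 0 3/2] + [14.3125 28.6250; 28.6250 57.2500] = [15.8125 28.6250; 28.6250 58.7500]
BᵀPA = [-17.0000 17.3750; -34.0000 34.7500]
K = S⁻¹·BᵀPA = [-0.2327 0.2378; -0.4654 0.4756]
A−BK = [0.6634 0.8109; -1.4183 -1.5945]
AᵀP(A−BK) = [0.5349 -0.2861; -0.2861 0.5902]
P' = Q + AᵀP(A−BK) = [3.7849 -0.7861; -0.7861 0.8402]
tr(P') = 4.6252

-0.2327 0.2378 -0.4654 0.4756


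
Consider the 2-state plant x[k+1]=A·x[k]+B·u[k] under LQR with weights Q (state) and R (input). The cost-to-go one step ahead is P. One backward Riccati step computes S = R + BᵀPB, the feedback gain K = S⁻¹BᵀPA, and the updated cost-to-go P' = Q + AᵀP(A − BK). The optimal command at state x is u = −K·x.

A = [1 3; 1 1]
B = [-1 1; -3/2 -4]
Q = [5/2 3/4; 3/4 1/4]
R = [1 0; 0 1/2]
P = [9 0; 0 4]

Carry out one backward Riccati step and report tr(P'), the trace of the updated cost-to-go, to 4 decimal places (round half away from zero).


BᵀP = [-9.0000 -6.0000; 9.0000 -16.0000]
S = R + BᵀPB = [1 0; 0 1/2] + [18.0000 15.0000; 15.0000 73.0000] = [19.0000 15.0000; 15.0000 73.5000]
BᵀPA = [-15.0000 -33.0000; -7.0000 11.0000]
K = S⁻¹·BᵀPA = [-0.8515 -2.2113; 0.0785 0.6009]
A−BK = [0.0700 0.1878; 0.0369 0.0869]
AᵀP(A−BK) = [0.7776 2.0376; 2.0376 5.4178]
P' = Q + AᵀP(A−BK) = [3.2776 2.7876; 2.7876 5.6678]
tr(P') = 8.9455

8.9455


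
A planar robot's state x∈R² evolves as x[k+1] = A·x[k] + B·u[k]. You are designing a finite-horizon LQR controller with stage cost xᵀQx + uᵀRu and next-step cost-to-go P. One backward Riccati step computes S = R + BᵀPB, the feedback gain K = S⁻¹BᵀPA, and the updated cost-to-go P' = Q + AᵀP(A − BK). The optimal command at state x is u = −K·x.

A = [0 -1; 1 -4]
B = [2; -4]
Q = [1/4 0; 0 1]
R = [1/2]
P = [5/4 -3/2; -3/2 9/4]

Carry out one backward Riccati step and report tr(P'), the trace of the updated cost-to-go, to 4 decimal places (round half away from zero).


2.7309

BᵀP = [8.5000 -12.0000]
S = R + BᵀPB = [1/2] + [65.0000] = [65.5000]
BᵀPA = [-12.0000 39.5000]
K = S⁻¹·BᵀPA = [-0.1832 0.6031]
A−BK = [0.3664 -2.2061; 0.2672 -1.5878]
AᵀP(A−BK) = [0.0515 -0.2634; -0.2634 1.4294]
P' = Q + AᵀP(A−BK) = [0.3015 -0.2634; -0.2634 2.4294]
tr(P') = 2.7309


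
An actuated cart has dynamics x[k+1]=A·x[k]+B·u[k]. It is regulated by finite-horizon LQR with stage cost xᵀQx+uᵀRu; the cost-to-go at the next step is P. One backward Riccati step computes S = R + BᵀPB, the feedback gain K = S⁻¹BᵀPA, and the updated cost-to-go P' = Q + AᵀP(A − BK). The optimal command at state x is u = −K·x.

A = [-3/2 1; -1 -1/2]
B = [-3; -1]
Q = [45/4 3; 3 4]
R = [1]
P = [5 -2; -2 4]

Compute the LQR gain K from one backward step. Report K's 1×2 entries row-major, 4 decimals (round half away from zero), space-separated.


0.4605 -0.3684

BᵀP = [-13.0000 2.0000]
S = R + BᵀPB = [1] + [37.0000] = [38.0000]
BᵀPA = [17.5000 -14.0000]
K = S⁻¹·BᵀPA = [0.4605 -0.3684]
A−BK = [-0.1184 -0.1053; -0.5395 -0.8684]
AᵀP(A−BK) = [1.1908 1.4474; 1.4474 2.8421]
P' = Q + AᵀP(A−BK) = [12.4408 4.4474; 4.4474 6.8421]
tr(P') = 19.2829
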